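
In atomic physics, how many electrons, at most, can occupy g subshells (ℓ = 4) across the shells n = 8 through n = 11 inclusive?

A g subshell (ℓ = 4) exists for every n ≥ 5, so shells n = 8, 9, 10, 11 each contribute one — 4 subshells.
Since each g subshell holds 2(2·4+1) = 18 electrons, the total is 4 × 18 = 72.

72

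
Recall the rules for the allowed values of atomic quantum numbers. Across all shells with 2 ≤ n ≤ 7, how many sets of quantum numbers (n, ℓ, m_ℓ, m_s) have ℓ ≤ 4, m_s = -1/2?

For each n in the range, tally the orbitals obeying ℓ ≤ 4:
n=2 → 4; n=3 → 9; n=4 → 16; n=5 → 25; n=6 → 25; n=7 → 25.
Orbitals: 4 + 9 + 16 + 25 + 25 + 25 = 104. With m_s fixed to -1/2 there is one state per orbital, so 104 states.

104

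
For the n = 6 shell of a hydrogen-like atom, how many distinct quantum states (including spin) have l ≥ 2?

64

The (l, m_l) pairs meeting l ≥ 2 give: l=2 → 5; l=3 → 7; l=4 → 9; l=5 → 11.
Orbitals: 5 + 7 + 9 + 11 = 32. Each orbital carries two spin states, so 32 × 2 = 64 states.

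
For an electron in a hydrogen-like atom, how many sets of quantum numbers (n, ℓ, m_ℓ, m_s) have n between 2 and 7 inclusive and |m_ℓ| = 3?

Treat each shell separately and count matching orbitals:
n=4 → 2; n=5 → 4; n=6 → 6; n=7 → 8.
Orbitals: 2 + 4 + 6 + 8 = 20. Including both spin states (m_s = ±1/2) gives 2 × 20 = 40 states.

40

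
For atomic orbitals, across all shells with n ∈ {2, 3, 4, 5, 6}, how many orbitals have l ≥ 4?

29

Work shell by shell — for each n, count the (l, m_l) pairs that satisfy l ≥ 4:
n=5 → 9; n=6 → 20.
Total orbitals: 9 + 20 = 29.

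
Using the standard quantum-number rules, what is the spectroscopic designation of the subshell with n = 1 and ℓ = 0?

1s

ℓ = 0 corresponds to the letter 's', so the subshell is 1s.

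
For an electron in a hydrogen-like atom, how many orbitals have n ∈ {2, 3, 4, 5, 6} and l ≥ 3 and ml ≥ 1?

22

For each n in the range, tally the orbitals obeying l ≥ 3 and ml ≥ 1:
n=4 → 3; n=5 → 7; n=6 → 12.
Total orbitals: 3 + 7 + 12 = 22.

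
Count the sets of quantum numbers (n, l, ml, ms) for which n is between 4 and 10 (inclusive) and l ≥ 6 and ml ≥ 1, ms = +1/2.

Count contributing orbitals for each principal shell:
n=7 → 6; n=8 → 13; n=9 → 21; n=10 → 30.
Orbitals: 6 + 13 + 21 + 30 = 70. With ms fixed to +1/2 there is one state per orbital, so 70 states.

70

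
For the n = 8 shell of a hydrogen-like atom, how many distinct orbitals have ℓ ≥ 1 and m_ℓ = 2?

6

Go through ℓ = 0, …, 7 (the values permitted for n = 8).
Contributions: ℓ=2 → 1; ℓ=3 → 1; ℓ=4 → 1; ℓ=5 → 1; ℓ=6 → 1; ℓ=7 → 1.
Total orbitals: 1 + 1 + 1 + 1 + 1 + 1 = 6.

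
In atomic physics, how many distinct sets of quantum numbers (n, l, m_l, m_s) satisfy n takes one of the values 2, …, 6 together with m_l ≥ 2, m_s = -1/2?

Count contributing orbitals for each principal shell:
n=3 → 1; n=4 → 3; n=5 → 6; n=6 → 10.
Orbitals: 1 + 3 + 6 + 10 = 20. With m_s fixed to -1/2 there is one state per orbital, so 20 states.

20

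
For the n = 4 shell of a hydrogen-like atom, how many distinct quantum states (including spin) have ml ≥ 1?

12

With n = 4 the allowed l are 0, 1, …, 3.
Orbitals with ml ≥ 1, by l: l=1 → 1; l=2 → 2; l=3 → 3.
Orbitals: 1 + 2 + 3 = 6. Each orbital carries two spin states, so 6 × 2 = 12 states.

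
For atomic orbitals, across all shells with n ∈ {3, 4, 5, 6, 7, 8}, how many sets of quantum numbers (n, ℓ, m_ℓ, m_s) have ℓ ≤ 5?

Per-shell orbital counts meeting the constraint:
n=3 → 9; n=4 → 16; n=5 → 25; n=6 → 36; n=7 → 36; n=8 → 36.
Orbitals: 9 + 16 + 25 + 36 + 36 + 36 = 158. Including both spin states (m_s = ±1/2) gives 2 × 158 = 316 states.

316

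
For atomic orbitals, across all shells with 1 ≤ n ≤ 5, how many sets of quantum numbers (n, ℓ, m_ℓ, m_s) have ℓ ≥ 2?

Work shell by shell — for each n, count the (ℓ, m_ℓ) pairs that satisfy ℓ ≥ 2:
n=3 → 5; n=4 → 12; n=5 → 21.
Orbitals: 5 + 12 + 21 = 38. Including both spin states (m_s = ±1/2) gives 2 × 38 = 76 states.

76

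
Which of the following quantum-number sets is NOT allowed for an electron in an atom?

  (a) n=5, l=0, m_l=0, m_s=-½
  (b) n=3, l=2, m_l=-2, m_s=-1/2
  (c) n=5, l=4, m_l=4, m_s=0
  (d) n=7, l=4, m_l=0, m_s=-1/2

(c)

(c) has m_s = 0, but an electron's spin must be ±1/2.
The remaining sets (a), (b), (d) satisfy all four rules.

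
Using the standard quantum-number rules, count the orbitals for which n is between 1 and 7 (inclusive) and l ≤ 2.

50

Work shell by shell — for each n, count the (l, m_l) pairs that satisfy l ≤ 2:
n=1 → 1; n=2 → 4; n=3 → 9; n=4 → 9; n=5 → 9; n=6 → 9; n=7 → 9.
Total orbitals: 1 + 4 + 9 + 9 + 9 + 9 + 9 = 50.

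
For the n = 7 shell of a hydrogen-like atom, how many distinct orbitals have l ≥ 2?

Contributions: l=2 → 5; l=3 → 7; l=4 → 9; l=5 → 11; l=6 → 13.
Total orbitals: 5 + 7 + 9 + 11 + 13 = 45.

45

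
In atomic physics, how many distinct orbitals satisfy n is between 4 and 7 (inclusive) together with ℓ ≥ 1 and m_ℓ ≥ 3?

Count contributing orbitals for each principal shell:
n=4 → 1; n=5 → 3; n=6 → 6; n=7 → 10.
Total orbitals: 1 + 3 + 6 + 10 = 20.

20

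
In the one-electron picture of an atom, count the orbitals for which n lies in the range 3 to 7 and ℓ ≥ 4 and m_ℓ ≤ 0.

For each n in the range, tally the orbitals obeying ℓ ≥ 4 and m_ℓ ≤ 0:
n=5 → 5; n=6 → 11; n=7 → 18.
Total orbitals: 5 + 11 + 18 = 34.

34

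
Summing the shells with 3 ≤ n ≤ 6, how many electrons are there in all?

Shell n has n² orbitals: 3²=9 + 4²=16 + 5²=25 + 6²=36 = 86 orbitals.
Two spin states per orbital: 2 × 86 = 172 electrons.

172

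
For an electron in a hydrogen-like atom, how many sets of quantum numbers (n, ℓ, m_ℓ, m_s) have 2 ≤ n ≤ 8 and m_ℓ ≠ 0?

336

Go shell by shell, enumerating (ℓ, m_ℓ) with m_ℓ ≠ 0:
n=2 → 2; n=3 → 6; n=4 → 12; n=5 → 20; n=6 → 30; n=7 → 42; n=8 → 56.
Orbitals: 2 + 6 + 12 + 20 + 30 + 42 + 56 = 168. Including both spin states (m_s = ±1/2) gives 2 × 168 = 336 states.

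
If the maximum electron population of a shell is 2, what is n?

n = 1

2n² = 2 ⇒ n² = 1 ⇒ n = 1.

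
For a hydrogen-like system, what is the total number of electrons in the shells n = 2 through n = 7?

278

Shell n has n² orbitals: 2²=4 + 3²=9 + 4²=16 + 5²=25 + 6²=36 + 7²=49 = 139 orbitals.
Two spin states per orbital: 2 × 139 = 278 electrons.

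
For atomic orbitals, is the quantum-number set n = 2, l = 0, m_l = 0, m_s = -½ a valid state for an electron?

n = 2 is a positive integer. l = 0 satisfies 0 ≤ l ≤ n−1 = 1. m_l = 0 lies in the range −l … +l (here 0). m_s = -1/2 is one of ±1/2.
All four constraints are satisfied.

Allowed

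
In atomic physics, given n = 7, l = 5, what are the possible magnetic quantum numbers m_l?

m_l takes every integer from −l to +l. With l = 5 that gives the 11 values -5, -4, -3, -2, -1, 0, 1, 2, 3, 4, 5.

-5, -4, -3, -2, -1, 0, 1, 2, 3, 4, 5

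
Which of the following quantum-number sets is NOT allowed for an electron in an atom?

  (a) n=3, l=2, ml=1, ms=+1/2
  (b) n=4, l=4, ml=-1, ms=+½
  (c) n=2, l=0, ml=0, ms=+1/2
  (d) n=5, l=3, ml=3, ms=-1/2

(b) has l = 4 ≥ n = 4, violating 0 ≤ l ≤ n−1.
The remaining sets (a), (c), (d) satisfy all four rules.

(b)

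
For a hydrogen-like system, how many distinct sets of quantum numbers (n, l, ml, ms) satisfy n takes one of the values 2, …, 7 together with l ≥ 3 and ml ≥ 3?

Per-shell orbital counts meeting the constraint:
n=4 → 1; n=5 → 3; n=6 → 6; n=7 → 10.
Orbitals: 1 + 3 + 6 + 10 = 20. Including both spin states (ms = ±1/2) gives 2 × 20 = 40 states.

40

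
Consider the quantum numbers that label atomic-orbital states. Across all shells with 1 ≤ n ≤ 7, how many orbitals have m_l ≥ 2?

Per-shell orbital counts meeting the constraint:
n=3 → 1; n=4 → 3; n=5 → 6; n=6 → 10; n=7 → 15.
Total orbitals: 1 + 3 + 6 + 10 + 15 = 35.

35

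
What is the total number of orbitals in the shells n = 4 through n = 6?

Shell n has n² orbitals: 4²=16 + 5²=25 + 6²=36 = 77 orbitals.

77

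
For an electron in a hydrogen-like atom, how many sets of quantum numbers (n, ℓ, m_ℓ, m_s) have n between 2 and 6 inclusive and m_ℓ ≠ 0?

140

For each n in the range, tally the orbitals obeying m_ℓ ≠ 0:
n=2 → 2; n=3 → 6; n=4 → 12; n=5 → 20; n=6 → 30.
Orbitals: 2 + 6 + 12 + 20 + 30 = 70. Including both spin states (m_s = ±1/2) gives 2 × 70 = 140 states.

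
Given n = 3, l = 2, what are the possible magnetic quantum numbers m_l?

-2, -1, 0, 1, 2

m_l takes every integer from −l to +l. With l = 2 that gives the 5 values -2, -1, 0, 1, 2.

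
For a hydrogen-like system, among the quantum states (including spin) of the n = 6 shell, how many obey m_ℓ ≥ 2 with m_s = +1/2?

The n = 6 shell has ℓ = 0 through 5; check each.
Contributions: ℓ=2 → 1; ℓ=3 → 2; ℓ=4 → 3; ℓ=5 → 4.
Orbitals: 1 + 2 + 3 + 4 = 10. With m_s fixed to a single value there is one state per orbital, giving 10 states.

10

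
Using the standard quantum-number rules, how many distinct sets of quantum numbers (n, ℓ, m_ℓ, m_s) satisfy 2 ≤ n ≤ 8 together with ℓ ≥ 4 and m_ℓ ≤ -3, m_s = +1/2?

For each n in the range, tally the orbitals obeying ℓ ≥ 4 and m_ℓ ≤ -3:
n=5 → 2; n=6 → 5; n=7 → 9; n=8 → 14.
Orbitals: 2 + 5 + 9 + 14 = 30. With m_s fixed to +1/2 there is one state per orbital, so 30 states.

30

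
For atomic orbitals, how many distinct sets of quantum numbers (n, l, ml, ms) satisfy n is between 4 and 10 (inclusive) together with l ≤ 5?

442

Per-shell orbital counts meeting the constraint:
n=4 → 16; n=5 → 25; n=6 → 36; n=7 → 36; n=8 → 36; n=9 → 36; n=10 → 36.
Orbitals: 16 + 25 + 36 + 36 + 36 + 36 + 36 = 221. Including both spin states (ms = ±1/2) gives 2 × 221 = 442 states.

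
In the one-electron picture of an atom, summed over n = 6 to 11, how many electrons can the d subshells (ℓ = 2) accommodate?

60

A d subshell (ℓ = 2) exists for every n ≥ 3, so shells n = 6, 7, 8, 9, 10, 11 each contribute one — 6 subshells.
Since each d subshell holds 2(2·2+1) = 10 electrons, the total is 6 × 10 = 60.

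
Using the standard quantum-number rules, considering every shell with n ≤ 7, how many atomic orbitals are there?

140

Total orbitals = 1² + 2² + 3² + 4² + 5² + 6² + 7² = 140.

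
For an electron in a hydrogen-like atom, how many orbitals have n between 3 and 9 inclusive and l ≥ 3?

Count contributing orbitals for each principal shell:
n=4 → 7; n=5 → 16; n=6 → 27; n=7 → 40; n=8 → 55; n=9 → 72.
Total orbitals: 7 + 16 + 27 + 40 + 55 + 72 = 217.

217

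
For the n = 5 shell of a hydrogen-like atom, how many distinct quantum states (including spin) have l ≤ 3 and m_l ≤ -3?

2

The n = 5 shell has l = 0 through 4; check each.
Contributions: l=3 → 1.
Orbitals: 1. Each orbital carries two spin states, so 1 × 2 = 2 states.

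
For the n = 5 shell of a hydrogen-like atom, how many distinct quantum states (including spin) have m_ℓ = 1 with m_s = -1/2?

For n = 5, ℓ ranges over 0 … 4.
The (ℓ, m_ℓ) pairs meeting m_ℓ = 1 give: ℓ=1 → 1; ℓ=2 → 1; ℓ=3 → 1; ℓ=4 → 1.
Orbitals: 1 + 1 + 1 + 1 = 4. With m_s fixed to a single value there is one state per orbital, giving 4 states.

4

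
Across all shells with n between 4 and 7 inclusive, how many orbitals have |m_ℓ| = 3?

For each n in the range, tally the orbitals obeying |m_ℓ| = 3:
n=4 → 2; n=5 → 4; n=6 → 6; n=7 → 8.
Total orbitals: 2 + 4 + 6 + 8 = 20.

20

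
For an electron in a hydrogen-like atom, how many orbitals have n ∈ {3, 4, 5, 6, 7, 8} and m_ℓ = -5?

6

Treat each shell separately and count matching orbitals:
n=6 → 1; n=7 → 2; n=8 → 3.
Total orbitals: 1 + 2 + 3 = 6.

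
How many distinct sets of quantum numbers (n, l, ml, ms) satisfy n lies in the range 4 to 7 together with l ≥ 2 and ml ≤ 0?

124

Treat each shell separately and count matching orbitals:
n=4 → 7; n=5 → 12; n=6 → 18; n=7 → 25.
Orbitals: 7 + 12 + 18 + 25 = 62. Including both spin states (ms = ±1/2) gives 2 × 62 = 124 states.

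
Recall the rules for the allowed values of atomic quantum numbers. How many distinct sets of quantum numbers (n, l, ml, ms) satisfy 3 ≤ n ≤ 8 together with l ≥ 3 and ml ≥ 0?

Treat each shell separately and count matching orbitals:
n=4 → 4; n=5 → 9; n=6 → 15; n=7 → 22; n=8 → 30.
Orbitals: 4 + 9 + 15 + 22 + 30 = 80. Including both spin states (ms = ±1/2) gives 2 × 80 = 160 states.

160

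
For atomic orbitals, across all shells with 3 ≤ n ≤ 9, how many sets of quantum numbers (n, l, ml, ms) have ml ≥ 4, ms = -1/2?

Work shell by shell — for each n, count the (l, ml) pairs that satisfy ml ≥ 4:
n=5 → 1; n=6 → 3; n=7 → 6; n=8 → 10; n=9 → 15.
Orbitals: 1 + 3 + 6 + 10 + 15 = 35. With ms fixed to -1/2 there is one state per orbital, so 35 states.

35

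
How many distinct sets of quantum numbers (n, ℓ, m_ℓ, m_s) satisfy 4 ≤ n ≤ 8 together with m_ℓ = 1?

Count contributing orbitals for each principal shell:
n=4 → 3; n=5 → 4; n=6 → 5; n=7 → 6; n=8 → 7.
Orbitals: 3 + 4 + 5 + 6 + 7 = 25. Including both spin states (m_s = ±1/2) gives 2 × 25 = 50 states.

50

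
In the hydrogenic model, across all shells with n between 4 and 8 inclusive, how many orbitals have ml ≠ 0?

Work shell by shell — for each n, count the (l, ml) pairs that satisfy ml ≠ 0:
n=4 → 12; n=5 → 20; n=6 → 30; n=7 → 42; n=8 → 56.
Total orbitals: 12 + 20 + 30 + 42 + 56 = 160.

160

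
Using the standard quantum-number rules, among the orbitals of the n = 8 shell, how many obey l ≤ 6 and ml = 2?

5

With n = 8 the allowed l are 0, 1, …, 7.
Per l-value: l=2 → 1; l=3 → 1; l=4 → 1; l=5 → 1; l=6 → 1.
Total orbitals: 1 + 1 + 1 + 1 + 1 = 5.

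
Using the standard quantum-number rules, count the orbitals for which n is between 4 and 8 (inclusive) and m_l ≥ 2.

55

Count contributing orbitals for each principal shell:
n=4 → 3; n=5 → 6; n=6 → 10; n=7 → 15; n=8 → 21.
Total orbitals: 3 + 6 + 10 + 15 + 21 = 55.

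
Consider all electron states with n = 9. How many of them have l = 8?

Contributions: l=8 → 17.
Orbitals: 17. Each orbital carries two spin states, so 17 × 2 = 34 states.

34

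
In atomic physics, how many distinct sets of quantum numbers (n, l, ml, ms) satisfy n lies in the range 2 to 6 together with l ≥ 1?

170

Work shell by shell — for each n, count the (l, ml) pairs that satisfy l ≥ 1:
n=2 → 3; n=3 → 8; n=4 → 15; n=5 → 24; n=6 → 35.
Orbitals: 3 + 8 + 15 + 24 + 35 = 85. Including both spin states (ms = ±1/2) gives 2 × 85 = 170 states.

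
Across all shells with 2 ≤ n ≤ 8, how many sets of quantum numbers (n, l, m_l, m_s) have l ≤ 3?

186

Treat each shell separately and count matching orbitals:
n=2 → 4; n=3 → 9; n=4 → 16; n=5 → 16; n=6 → 16; n=7 → 16; n=8 → 16.
Orbitals: 4 + 9 + 16 + 16 + 16 + 16 + 16 = 93. Including both spin states (m_s = ±1/2) gives 2 × 93 = 186 states.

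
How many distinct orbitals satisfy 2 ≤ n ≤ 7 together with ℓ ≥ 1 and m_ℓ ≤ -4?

10

Work shell by shell — for each n, count the (ℓ, m_ℓ) pairs that satisfy ℓ ≥ 1 and m_ℓ ≤ -4:
n=5 → 1; n=6 → 3; n=7 → 6.
Total orbitals: 1 + 3 + 6 = 10.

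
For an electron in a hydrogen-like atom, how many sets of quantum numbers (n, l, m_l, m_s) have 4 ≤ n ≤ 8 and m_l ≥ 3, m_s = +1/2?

For each n in the range, tally the orbitals obeying m_l ≥ 3:
n=4 → 1; n=5 → 3; n=6 → 6; n=7 → 10; n=8 → 15.
Orbitals: 1 + 3 + 6 + 10 + 15 = 35. With m_s fixed to +1/2 there is one state per orbital, so 35 states.

35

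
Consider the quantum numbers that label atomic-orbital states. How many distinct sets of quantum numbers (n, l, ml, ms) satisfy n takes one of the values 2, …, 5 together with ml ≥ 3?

For each n in the range, tally the orbitals obeying ml ≥ 3:
n=4 → 1; n=5 → 3.
Orbitals: 1 + 3 = 4. Including both spin states (ms = ±1/2) gives 2 × 4 = 8 states.

8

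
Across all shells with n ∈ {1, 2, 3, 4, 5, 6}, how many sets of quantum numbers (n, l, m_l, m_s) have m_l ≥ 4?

8

For each n in the range, tally the orbitals obeying m_l ≥ 4:
n=5 → 1; n=6 → 3.
Orbitals: 1 + 3 = 4. Including both spin states (m_s = ±1/2) gives 2 × 4 = 8 states.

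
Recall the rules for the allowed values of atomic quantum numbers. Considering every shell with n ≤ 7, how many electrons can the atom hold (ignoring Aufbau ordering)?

280

Total orbitals = 1² + 2² + 3² + 4² + 5² + 6² + 7² = 140. Doubling for spin gives 280 electrons.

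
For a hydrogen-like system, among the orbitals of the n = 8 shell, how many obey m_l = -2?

6

For n = 8, l ranges over 0 … 7.
Per l-value: l=2 → 1; l=3 → 1; l=4 → 1; l=5 → 1; l=6 → 1; l=7 → 1.
Total orbitals: 1 + 1 + 1 + 1 + 1 + 1 = 6.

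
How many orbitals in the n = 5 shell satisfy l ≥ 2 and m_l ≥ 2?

With n = 5 the allowed l are 0, 1, …, 4.
The (l, m_l) pairs meeting l ≥ 2 and m_l ≥ 2 give: l=2 → 1; l=3 → 2; l=4 → 3.
Total orbitals: 1 + 2 + 3 = 6.

6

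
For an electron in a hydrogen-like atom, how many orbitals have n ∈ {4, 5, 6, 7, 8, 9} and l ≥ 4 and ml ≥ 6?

10

Work shell by shell — for each n, count the (l, ml) pairs that satisfy l ≥ 4 and ml ≥ 6:
n=7 → 1; n=8 → 3; n=9 → 6.
Total orbitals: 1 + 3 + 6 = 10.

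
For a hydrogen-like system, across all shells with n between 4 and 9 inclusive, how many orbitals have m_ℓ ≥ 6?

10

Count contributing orbitals for each principal shell:
n=7 → 1; n=8 → 3; n=9 → 6.
Total orbitals: 1 + 3 + 6 = 10.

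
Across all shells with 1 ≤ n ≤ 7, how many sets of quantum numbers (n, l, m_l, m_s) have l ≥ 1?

266

For each n in the range, tally the orbitals obeying l ≥ 1:
n=2 → 3; n=3 → 8; n=4 → 15; n=5 → 24; n=6 → 35; n=7 → 48.
Orbitals: 3 + 8 + 15 + 24 + 35 + 48 = 133. Including both spin states (m_s = ±1/2) gives 2 × 133 = 266 states.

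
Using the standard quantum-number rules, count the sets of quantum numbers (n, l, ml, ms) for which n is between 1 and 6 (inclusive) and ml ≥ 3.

Count contributing orbitals for each principal shell:
n=4 → 1; n=5 → 3; n=6 → 6.
Orbitals: 1 + 3 + 6 = 10. Including both spin states (ms = ±1/2) gives 2 × 10 = 20 states.

20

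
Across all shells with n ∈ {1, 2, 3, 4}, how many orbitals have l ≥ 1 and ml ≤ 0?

Work shell by shell — for each n, count the (l, ml) pairs that satisfy l ≥ 1 and ml ≤ 0:
n=2 → 2; n=3 → 5; n=4 → 9.
Total orbitals: 2 + 5 + 9 = 16.

16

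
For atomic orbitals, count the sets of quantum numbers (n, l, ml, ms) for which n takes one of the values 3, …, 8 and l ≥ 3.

290

For each n in the range, tally the orbitals obeying l ≥ 3:
n=4 → 7; n=5 → 16; n=6 → 27; n=7 → 40; n=8 → 55.
Orbitals: 7 + 16 + 27 + 40 + 55 = 145. Including both spin states (ms = ±1/2) gives 2 × 145 = 290 states.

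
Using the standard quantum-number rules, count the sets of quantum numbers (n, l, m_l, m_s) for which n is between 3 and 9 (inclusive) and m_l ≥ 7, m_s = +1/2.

For each n in the range, tally the orbitals obeying m_l ≥ 7:
n=8 → 1; n=9 → 3.
Orbitals: 1 + 3 = 4. With m_s fixed to +1/2 there is one state per orbital, so 4 states.

4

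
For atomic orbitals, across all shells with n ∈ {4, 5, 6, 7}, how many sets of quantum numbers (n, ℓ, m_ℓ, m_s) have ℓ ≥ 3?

180

For each n in the range, tally the orbitals obeying ℓ ≥ 3:
n=4 → 7; n=5 → 16; n=6 → 27; n=7 → 40.
Orbitals: 7 + 16 + 27 + 40 = 90. Including both spin states (m_s = ±1/2) gives 2 × 90 = 180 states.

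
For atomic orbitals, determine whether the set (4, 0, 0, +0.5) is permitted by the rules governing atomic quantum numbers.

n = 4 is a positive integer. l = 0 satisfies 0 ≤ l ≤ n−1 = 3. m_l = 0 lies in the range −l … +l (here 0). m_s = +1/2 is one of ±1/2.
All four constraints are satisfied.

Yes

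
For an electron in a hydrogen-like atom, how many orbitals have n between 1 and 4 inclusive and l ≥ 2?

17

Go shell by shell, enumerating (l, ml) with l ≥ 2:
n=3 → 5; n=4 → 12.
Total orbitals: 5 + 12 = 17.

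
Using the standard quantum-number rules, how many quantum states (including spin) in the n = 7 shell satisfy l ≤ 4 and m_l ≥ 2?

The n = 7 shell has l = 0 through 6; check each.
The (l, m_l) pairs meeting l ≤ 4 and m_l ≥ 2 give: l=2 → 1; l=3 → 2; l=4 → 3.
Orbitals: 1 + 2 + 3 = 6. Each orbital carries two spin states, so 6 × 2 = 12 states.

12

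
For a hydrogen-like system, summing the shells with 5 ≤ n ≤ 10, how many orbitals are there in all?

Shell n has n² orbitals: 5²=25 + 6²=36 + 7²=49 + 8²=64 + 9²=81 + 10²=100 = 355 orbitals.

355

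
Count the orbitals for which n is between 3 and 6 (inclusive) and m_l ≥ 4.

For each n in the range, tally the orbitals obeying m_l ≥ 4:
n=5 → 1; n=6 → 3.
Total orbitals: 1 + 3 = 4.

4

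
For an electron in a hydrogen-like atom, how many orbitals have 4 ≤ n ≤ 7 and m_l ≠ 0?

Go shell by shell, enumerating (l, m_l) with m_l ≠ 0:
n=4 → 12; n=5 → 20; n=6 → 30; n=7 → 42.
Total orbitals: 12 + 20 + 30 + 42 = 104.

104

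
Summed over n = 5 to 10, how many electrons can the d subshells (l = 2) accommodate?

60

A d subshell (l = 2) exists for every n ≥ 3, so shells n = 5, 6, 7, 8, 9, 10 each contribute one — 6 subshells.
Since each d subshell holds 2(2·2+1) = 10 electrons, the total is 6 × 10 = 60.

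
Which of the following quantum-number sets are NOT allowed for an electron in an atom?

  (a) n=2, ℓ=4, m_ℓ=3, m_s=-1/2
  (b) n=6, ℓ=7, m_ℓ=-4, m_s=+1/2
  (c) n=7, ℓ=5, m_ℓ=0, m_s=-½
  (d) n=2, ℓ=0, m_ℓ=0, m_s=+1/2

(a) has ℓ = 4 ≥ n = 2, violating 0 ≤ ℓ ≤ n−1.
(b) has ℓ = 7 ≥ n = 6, violating 0 ≤ ℓ ≤ n−1.
The remaining sets (c), (d) satisfy all four rules.

(a) and (b)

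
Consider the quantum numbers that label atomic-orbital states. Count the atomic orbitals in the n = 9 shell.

81

The n = 9 shell contains n² = 9² = 81 orbitals.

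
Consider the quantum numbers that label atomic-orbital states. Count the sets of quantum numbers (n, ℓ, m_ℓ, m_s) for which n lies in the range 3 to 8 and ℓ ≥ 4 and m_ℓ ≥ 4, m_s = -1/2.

20

For each n in the range, tally the orbitals obeying ℓ ≥ 4 and m_ℓ ≥ 4:
n=5 → 1; n=6 → 3; n=7 → 6; n=8 → 10.
Orbitals: 1 + 3 + 6 + 10 = 20. With m_s fixed to -1/2 there is one state per orbital, so 20 states.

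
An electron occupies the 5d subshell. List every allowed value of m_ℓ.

-2, -1, 0, 1, 2

The 5d subshell has ℓ = 2, and m_ℓ takes every integer from −ℓ to +ℓ. With ℓ = 2 that gives the 5 values -2, -1, 0, 1, 2.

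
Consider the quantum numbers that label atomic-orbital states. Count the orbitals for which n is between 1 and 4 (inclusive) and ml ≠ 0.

20

Count contributing orbitals for each principal shell:
n=2 → 2; n=3 → 6; n=4 → 12.
Total orbitals: 2 + 6 + 12 = 20.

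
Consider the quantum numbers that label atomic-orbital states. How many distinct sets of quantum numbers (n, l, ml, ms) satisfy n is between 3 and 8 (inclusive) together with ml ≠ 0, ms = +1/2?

Treat each shell separately and count matching orbitals:
n=3 → 6; n=4 → 12; n=5 → 20; n=6 → 30; n=7 → 42; n=8 → 56.
Orbitals: 6 + 12 + 20 + 30 + 42 + 56 = 166. With ms fixed to +1/2 there is one state per orbital, so 166 states.

166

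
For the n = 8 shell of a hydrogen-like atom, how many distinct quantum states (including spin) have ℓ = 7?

For n = 8, ℓ ranges over 0 … 7.
The (ℓ, m_ℓ) pairs meeting ℓ = 7 give: ℓ=7 → 15.
Orbitals: 15. Each orbital carries two spin states, so 15 × 2 = 30 states.

30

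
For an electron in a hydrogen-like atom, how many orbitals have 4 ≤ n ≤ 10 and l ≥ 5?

Work shell by shell — for each n, count the (l, ml) pairs that satisfy l ≥ 5:
n=6 → 11; n=7 → 24; n=8 → 39; n=9 → 56; n=10 → 75.
Total orbitals: 11 + 24 + 39 + 56 + 75 = 205.

205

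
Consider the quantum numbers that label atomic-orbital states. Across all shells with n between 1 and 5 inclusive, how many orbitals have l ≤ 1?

17

Work shell by shell — for each n, count the (l, m_l) pairs that satisfy l ≤ 1:
n=1 → 1; n=2 → 4; n=3 → 4; n=4 → 4; n=5 → 4.
Total orbitals: 1 + 4 + 4 + 4 + 4 = 17.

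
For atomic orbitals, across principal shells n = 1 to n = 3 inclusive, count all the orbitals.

Shell n has n² orbitals: 1²=1 + 2²=4 + 3²=9 = 14 orbitals.

14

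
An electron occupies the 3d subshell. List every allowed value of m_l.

-2, -1, 0, 1, 2

The 3d subshell has l = 2, and m_l takes every integer from −l to +l. With l = 2 that gives the 5 values -2, -1, 0, 1, 2.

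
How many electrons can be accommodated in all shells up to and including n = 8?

408

Total orbitals = 1² + 2² + 3² + 4² + 5² + 6² + 7² + 8² = 204. Doubling for spin gives 408 electrons.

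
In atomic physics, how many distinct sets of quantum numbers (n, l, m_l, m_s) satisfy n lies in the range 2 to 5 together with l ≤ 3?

90

Work shell by shell — for each n, count the (l, m_l) pairs that satisfy l ≤ 3:
n=2 → 4; n=3 → 9; n=4 → 16; n=5 → 16.
Orbitals: 4 + 9 + 16 + 16 = 45. Including both spin states (m_s = ±1/2) gives 2 × 45 = 90 states.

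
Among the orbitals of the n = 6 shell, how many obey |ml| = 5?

2

With n = 6 the allowed l are 0, 1, …, 5.
Contributions: l=5 → 2.
Total orbitals: 2.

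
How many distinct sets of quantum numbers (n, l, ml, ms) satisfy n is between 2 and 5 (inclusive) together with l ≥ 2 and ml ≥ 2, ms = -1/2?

Treat each shell separately and count matching orbitals:
n=3 → 1; n=4 → 3; n=5 → 6.
Orbitals: 1 + 3 + 6 = 10. With ms fixed to -1/2 there is one state per orbital, so 10 states.

10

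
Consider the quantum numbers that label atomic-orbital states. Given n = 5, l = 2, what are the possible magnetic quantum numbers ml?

ml takes every integer from −l to +l. With l = 2 that gives the 5 values -2, -1, 0, 1, 2.

-2, -1, 0, 1, 2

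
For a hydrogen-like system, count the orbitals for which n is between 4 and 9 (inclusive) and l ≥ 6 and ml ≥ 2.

34

Count contributing orbitals for each principal shell:
n=7 → 5; n=8 → 11; n=9 → 18.
Total orbitals: 5 + 11 + 18 = 34.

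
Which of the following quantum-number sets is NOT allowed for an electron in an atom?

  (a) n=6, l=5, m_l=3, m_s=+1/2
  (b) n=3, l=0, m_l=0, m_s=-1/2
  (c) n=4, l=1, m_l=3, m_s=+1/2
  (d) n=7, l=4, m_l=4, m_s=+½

(c) has |m_l| = 3 > l = 1, violating −l ≤ m_l ≤ l.
The remaining sets (a), (b), (d) satisfy all four rules.

(c)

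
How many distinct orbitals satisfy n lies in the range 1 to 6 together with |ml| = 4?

6

Count contributing orbitals for each principal shell:
n=5 → 2; n=6 → 4.
Total orbitals: 2 + 4 = 6.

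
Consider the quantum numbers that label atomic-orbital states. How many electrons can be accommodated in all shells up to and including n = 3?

Total orbitals = 1² + 2² + 3² = 14. Doubling for spin gives 28 electrons.

28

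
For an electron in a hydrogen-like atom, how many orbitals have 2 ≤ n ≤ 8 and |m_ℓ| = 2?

Work shell by shell — for each n, count the (ℓ, m_ℓ) pairs that satisfy |m_ℓ| = 2:
n=3 → 2; n=4 → 4; n=5 → 6; n=6 → 8; n=7 → 10; n=8 → 12.
Total orbitals: 2 + 4 + 6 + 8 + 10 + 12 = 42.

42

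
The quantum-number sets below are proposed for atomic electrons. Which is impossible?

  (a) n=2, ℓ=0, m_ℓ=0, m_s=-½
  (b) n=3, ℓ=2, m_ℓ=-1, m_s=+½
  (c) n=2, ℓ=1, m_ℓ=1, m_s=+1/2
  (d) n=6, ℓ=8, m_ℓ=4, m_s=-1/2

(d) has ℓ = 8 ≥ n = 6, violating 0 ≤ ℓ ≤ n−1.
The remaining sets (a), (b), (c) satisfy all four rules.

(d)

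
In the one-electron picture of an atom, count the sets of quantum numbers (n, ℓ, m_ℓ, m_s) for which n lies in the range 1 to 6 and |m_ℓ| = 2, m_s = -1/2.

20

Per-shell orbital counts meeting the constraint:
n=3 → 2; n=4 → 4; n=5 → 6; n=6 → 8.
Orbitals: 2 + 4 + 6 + 8 = 20. With m_s fixed to -1/2 there is one state per orbital, so 20 states.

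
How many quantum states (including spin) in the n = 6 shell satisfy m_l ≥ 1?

Go through l = 0, …, 5 (the values permitted for n = 6).
Orbitals with m_l ≥ 1, by l: l=1 → 1; l=2 → 2; l=3 → 3; l=4 → 4; l=5 → 5.
Orbitals: 1 + 2 + 3 + 4 + 5 = 15. Each orbital carries two spin states, so 15 × 2 = 30 states.

30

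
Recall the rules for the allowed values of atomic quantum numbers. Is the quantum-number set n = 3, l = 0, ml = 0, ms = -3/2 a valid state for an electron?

The spin quantum number for an electron can only be ms = +1/2 or −1/2; ms = -3/2 is not one of those.

No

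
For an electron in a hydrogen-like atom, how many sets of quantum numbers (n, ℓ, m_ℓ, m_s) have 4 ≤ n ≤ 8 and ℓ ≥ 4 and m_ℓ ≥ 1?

100

Treat each shell separately and count matching orbitals:
n=5 → 4; n=6 → 9; n=7 → 15; n=8 → 22.
Orbitals: 4 + 9 + 15 + 22 = 50. Including both spin states (m_s = ±1/2) gives 2 × 50 = 100 states.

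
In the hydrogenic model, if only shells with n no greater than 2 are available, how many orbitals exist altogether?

5

Total orbitals = 1² + 2² = 5.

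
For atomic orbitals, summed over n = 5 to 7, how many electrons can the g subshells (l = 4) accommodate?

54

A g subshell (l = 4) exists for every n ≥ 5, so shells n = 5, 6, 7 each contribute one — 3 subshells.
Since each g subshell holds 2(2·4+1) = 18 electrons, the total is 3 × 18 = 54.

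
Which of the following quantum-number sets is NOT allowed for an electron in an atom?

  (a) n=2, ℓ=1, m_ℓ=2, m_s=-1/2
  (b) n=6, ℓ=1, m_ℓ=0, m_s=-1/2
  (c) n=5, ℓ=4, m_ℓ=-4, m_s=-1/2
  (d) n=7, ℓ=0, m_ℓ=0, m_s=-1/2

(a)

(a) has |m_ℓ| = 2 > ℓ = 1, violating −ℓ ≤ m_ℓ ≤ ℓ.
The remaining sets (b), (c), (d) satisfy all four rules.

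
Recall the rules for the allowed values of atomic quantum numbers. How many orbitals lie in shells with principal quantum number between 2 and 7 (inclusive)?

139

Shell n has n² orbitals: 2²=4 + 3²=9 + 4²=16 + 5²=25 + 6²=36 + 7²=49 = 139 orbitals.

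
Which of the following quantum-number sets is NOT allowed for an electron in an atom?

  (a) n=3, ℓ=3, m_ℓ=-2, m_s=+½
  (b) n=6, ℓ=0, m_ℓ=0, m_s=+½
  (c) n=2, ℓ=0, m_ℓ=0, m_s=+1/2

(a)

(a) has ℓ = 3 ≥ n = 3, violating 0 ≤ ℓ ≤ n−1.
The remaining sets (b), (c) satisfy all four rules.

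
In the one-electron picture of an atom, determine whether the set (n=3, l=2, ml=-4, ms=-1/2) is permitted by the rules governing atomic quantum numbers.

The magnetic quantum number must satisfy −l ≤ ml ≤ l. With l = 2, ml can only be -2, -1, 0, 1, 2, so ml = -4 is forbidden.

Not allowed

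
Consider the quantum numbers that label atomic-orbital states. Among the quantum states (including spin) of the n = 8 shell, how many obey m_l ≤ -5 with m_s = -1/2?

6

For n = 8, l ranges over 0 … 7.
Orbitals with m_l ≤ -5, by l: l=5 → 1; l=6 → 2; l=7 → 3.
Orbitals: 1 + 2 + 3 = 6. With m_s fixed to a single value there is one state per orbital, giving 6 states.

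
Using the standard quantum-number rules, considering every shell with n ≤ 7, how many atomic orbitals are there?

Total orbitals = 1² + 2² + 3² + 4² + 5² + 6² + 7² = 140.

140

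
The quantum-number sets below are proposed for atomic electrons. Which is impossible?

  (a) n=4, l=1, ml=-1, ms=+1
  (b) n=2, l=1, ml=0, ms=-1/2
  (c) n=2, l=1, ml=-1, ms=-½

(a) has ms = +1, but an electron's spin must be ±1/2.
The remaining sets (b), (c) satisfy all four rules.

(a)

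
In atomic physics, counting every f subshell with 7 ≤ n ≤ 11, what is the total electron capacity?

An f subshell (l = 3) exists for every n ≥ 4, so shells n = 7, 8, 9, 10, 11 each contribute one — 5 subshells.
Since each f subshell holds 2(2·3+1) = 14 electrons, the total is 5 × 14 = 70.

70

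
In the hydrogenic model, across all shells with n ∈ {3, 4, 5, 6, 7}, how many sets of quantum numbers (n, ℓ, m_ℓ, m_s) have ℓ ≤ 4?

Per-shell orbital counts meeting the constraint:
n=3 → 9; n=4 → 16; n=5 → 25; n=6 → 25; n=7 → 25.
Orbitals: 9 + 16 + 25 + 25 + 25 = 100. Including both spin states (m_s = ±1/2) gives 2 × 100 = 200 states.

200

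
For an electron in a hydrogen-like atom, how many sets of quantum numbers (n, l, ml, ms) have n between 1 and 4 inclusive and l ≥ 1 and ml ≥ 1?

For each n in the range, tally the orbitals obeying l ≥ 1 and ml ≥ 1:
n=2 → 1; n=3 → 3; n=4 → 6.
Orbitals: 1 + 3 + 6 = 10. Including both spin states (ms = ±1/2) gives 2 × 10 = 20 states.

20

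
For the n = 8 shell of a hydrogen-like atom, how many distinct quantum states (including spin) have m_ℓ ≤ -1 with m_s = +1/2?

28

The n = 8 shell has ℓ = 0 through 7; check each.
Contributions: ℓ=1 → 1; ℓ=2 → 2; ℓ=3 → 3; ℓ=4 → 4; ℓ=5 → 5; ℓ=6 → 6; ℓ=7 → 7.
Orbitals: 1 + 2 + 3 + 4 + 5 + 6 + 7 = 28. With m_s fixed to a single value there is one state per orbital, giving 28 states.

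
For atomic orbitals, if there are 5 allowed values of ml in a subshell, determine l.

l = 2 (d)

ml ranges over 2l+1 integers, so 2l+1 = 5 ⇒ l = 2.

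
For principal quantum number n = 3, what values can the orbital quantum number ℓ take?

ℓ is an integer with 0 ≤ ℓ ≤ n−1, so for n = 3: ℓ = 0, 1, 2.

0, 1, 2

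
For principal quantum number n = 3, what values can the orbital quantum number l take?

0, 1, 2

l is an integer with 0 ≤ l ≤ n−1, so for n = 3: l = 0, 1, 2.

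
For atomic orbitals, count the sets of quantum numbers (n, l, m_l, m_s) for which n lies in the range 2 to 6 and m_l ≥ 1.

Per-shell orbital counts meeting the constraint:
n=2 → 1; n=3 → 3; n=4 → 6; n=5 → 10; n=6 → 15.
Orbitals: 1 + 3 + 6 + 10 + 15 = 35. Including both spin states (m_s = ±1/2) gives 2 × 35 = 70 states.

70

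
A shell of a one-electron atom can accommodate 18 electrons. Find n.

n = 3

2n² = 18 ⇒ n² = 9 ⇒ n = 3.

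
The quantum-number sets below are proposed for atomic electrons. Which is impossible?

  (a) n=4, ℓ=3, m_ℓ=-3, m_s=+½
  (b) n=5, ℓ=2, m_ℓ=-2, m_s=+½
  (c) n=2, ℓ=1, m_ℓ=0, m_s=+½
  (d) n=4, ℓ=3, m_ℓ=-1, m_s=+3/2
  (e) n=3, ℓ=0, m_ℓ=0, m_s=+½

(d)

(d) has m_s = +3/2, but an electron's spin must be ±1/2.
The remaining sets (a), (b), (c), (e) satisfy all four rules.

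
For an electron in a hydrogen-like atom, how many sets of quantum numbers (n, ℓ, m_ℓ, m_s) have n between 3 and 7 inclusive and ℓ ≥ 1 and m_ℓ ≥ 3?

40

Work shell by shell — for each n, count the (ℓ, m_ℓ) pairs that satisfy ℓ ≥ 1 and m_ℓ ≥ 3:
n=4 → 1; n=5 → 3; n=6 → 6; n=7 → 10.
Orbitals: 1 + 3 + 6 + 10 = 20. Including both spin states (m_s = ±1/2) gives 2 × 20 = 40 states.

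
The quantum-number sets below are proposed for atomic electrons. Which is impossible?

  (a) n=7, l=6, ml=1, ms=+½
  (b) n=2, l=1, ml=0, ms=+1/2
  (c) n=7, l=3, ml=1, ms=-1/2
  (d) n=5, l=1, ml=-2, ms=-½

(d)

(d) has |ml| = 2 > l = 1, violating −l ≤ ml ≤ l.
The remaining sets (a), (b), (c) satisfy all four rules.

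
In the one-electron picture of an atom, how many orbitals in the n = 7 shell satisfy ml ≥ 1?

The n = 7 shell has l = 0 through 6; check each.
Per l-value: l=1 → 1; l=2 → 2; l=3 → 3; l=4 → 4; l=5 → 5; l=6 → 6.
Total orbitals: 1 + 2 + 3 + 4 + 5 + 6 = 21.

21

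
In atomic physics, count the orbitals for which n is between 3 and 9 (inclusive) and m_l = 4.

15

Go shell by shell, enumerating (l, m_l) with m_l = 4:
n=5 → 1; n=6 → 2; n=7 → 3; n=8 → 4; n=9 → 5.
Total orbitals: 1 + 2 + 3 + 4 + 5 = 15.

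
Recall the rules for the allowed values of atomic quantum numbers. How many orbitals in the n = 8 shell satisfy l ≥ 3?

55

For n = 8, l ranges over 0 … 7.
The (l, m_l) pairs meeting l ≥ 3 give: l=3 → 7; l=4 → 9; l=5 → 11; l=6 → 13; l=7 → 15.
Total orbitals: 7 + 9 + 11 + 13 + 15 = 55.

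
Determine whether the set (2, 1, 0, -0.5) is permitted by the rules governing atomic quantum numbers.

Valid

n = 2 is a positive integer. ℓ = 1 satisfies 0 ≤ ℓ ≤ n−1 = 1. m_ℓ = 0 lies in the range −ℓ … +ℓ (here −1 … 1). m_s = -1/2 is one of ±1/2.
All four constraints are satisfied.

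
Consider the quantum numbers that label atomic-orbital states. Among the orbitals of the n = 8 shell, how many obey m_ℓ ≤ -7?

1

With n = 8 the allowed ℓ are 0, 1, …, 7.
Orbitals with m_ℓ ≤ -7, by ℓ: ℓ=7 → 1.
Total orbitals: 1.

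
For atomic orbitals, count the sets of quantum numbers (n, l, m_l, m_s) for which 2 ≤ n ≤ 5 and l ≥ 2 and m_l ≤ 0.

Per-shell orbital counts meeting the constraint:
n=3 → 3; n=4 → 7; n=5 → 12.
Orbitals: 3 + 7 + 12 = 22. Including both spin states (m_s = ±1/2) gives 2 × 22 = 44 states.

44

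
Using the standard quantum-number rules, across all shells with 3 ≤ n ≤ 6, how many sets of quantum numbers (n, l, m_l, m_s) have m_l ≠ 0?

136

Go shell by shell, enumerating (l, m_l) with m_l ≠ 0:
n=3 → 6; n=4 → 12; n=5 → 20; n=6 → 30.
Orbitals: 6 + 12 + 20 + 30 = 68. Including both spin states (m_s = ±1/2) gives 2 × 68 = 136 states.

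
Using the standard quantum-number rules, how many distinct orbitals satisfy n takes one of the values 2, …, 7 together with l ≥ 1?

Treat each shell separately and count matching orbitals:
n=2 → 3; n=3 → 8; n=4 → 15; n=5 → 24; n=6 → 35; n=7 → 48.
Total orbitals: 3 + 8 + 15 + 24 + 35 + 48 = 133.

133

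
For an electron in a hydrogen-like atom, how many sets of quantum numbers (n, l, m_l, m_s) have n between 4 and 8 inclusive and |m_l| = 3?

Work shell by shell — for each n, count the (l, m_l) pairs that satisfy |m_l| = 3:
n=4 → 2; n=5 → 4; n=6 → 6; n=7 → 8; n=8 → 10.
Orbitals: 2 + 4 + 6 + 8 + 10 = 30. Including both spin states (m_s = ±1/2) gives 2 × 30 = 60 states.

60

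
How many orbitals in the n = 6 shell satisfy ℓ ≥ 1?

35

Go through ℓ = 0, …, 5 (the values permitted for n = 6).
The (ℓ, m_ℓ) pairs meeting ℓ ≥ 1 give: ℓ=1 → 3; ℓ=2 → 5; ℓ=3 → 7; ℓ=4 → 9; ℓ=5 → 11.
Total orbitals: 3 + 5 + 7 + 9 + 11 = 35.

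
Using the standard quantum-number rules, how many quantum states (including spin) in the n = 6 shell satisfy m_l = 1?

With n = 6 the allowed l are 0, 1, …, 5.
Orbitals with m_l = 1, by l: l=1 → 1; l=2 → 1; l=3 → 1; l=4 → 1; l=5 → 1.
Orbitals: 1 + 1 + 1 + 1 + 1 = 5. Each orbital carries two spin states, so 5 × 2 = 10 states.

10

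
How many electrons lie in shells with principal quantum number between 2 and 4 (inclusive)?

Shell n has n² orbitals: 2²=4 + 3²=9 + 4²=16 = 29 orbitals.
Two spin states per orbital: 2 × 29 = 58 electrons.

58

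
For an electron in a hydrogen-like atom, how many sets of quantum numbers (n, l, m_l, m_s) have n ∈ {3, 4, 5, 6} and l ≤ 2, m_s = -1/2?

36

Count contributing orbitals for each principal shell:
n=3 → 9; n=4 → 9; n=5 → 9; n=6 → 9.
Orbitals: 9 + 9 + 9 + 9 = 36. With m_s fixed to -1/2 there is one state per orbital, so 36 states.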